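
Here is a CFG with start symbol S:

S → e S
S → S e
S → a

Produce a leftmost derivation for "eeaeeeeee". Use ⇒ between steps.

S ⇒ eS ⇒ eeS ⇒ eeSe ⇒ eeSee ⇒ eeSeee ⇒ eeSeeee ⇒ eeSeeeee ⇒ eeSeeeeee ⇒ eeaeeeeee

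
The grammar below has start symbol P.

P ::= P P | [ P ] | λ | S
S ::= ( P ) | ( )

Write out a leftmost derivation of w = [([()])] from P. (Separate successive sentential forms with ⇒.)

P ⇒ [P] ⇒ [PP] ⇒ [SP] ⇒ [(P)P] ⇒ [(PP)P] ⇒ [(PPP)P] ⇒ [([P]PP)P] ⇒ [([S]PP)P] ⇒ [([()]PP)P] ⇒ [([()]P)P] ⇒ [([()])P] ⇒ [([()])]

P ⇒ [P]   [P ::= [ P ]]
[P] ⇒ [PP]   [P ::= P P]
[PP] ⇒ [SP]   [P ::= S]
[SP] ⇒ [(P)P]   [S ::= ( P )]
[(P)P] ⇒ [(PP)P]   [P ::= P P]
[(PP)P] ⇒ [(PPP)P]   [P ::= P P]
[(PPP)P] ⇒ [([P]PP)P]   [P ::= [ P ]]
[([P]PP)P] ⇒ [([S]PP)P]   [P ::= S]
[([S]PP)P] ⇒ [([()]PP)P]   [S ::= ( )]
[([()]PP)P] ⇒ [([()]P)P]   [P ::= λ]
[([()]P)P] ⇒ [([()])P]   [P ::= λ]
[([()])P] ⇒ [([()])]   [P ::= λ]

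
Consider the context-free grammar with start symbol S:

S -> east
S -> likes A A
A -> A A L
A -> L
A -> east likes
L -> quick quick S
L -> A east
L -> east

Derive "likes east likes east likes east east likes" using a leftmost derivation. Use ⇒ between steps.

S ⇒ likes A A   [S -> likes A A]
likes A A ⇒ likes A A L A   [A -> A A L]
likes A A L A ⇒ likes east likes A L A   [A -> east likes]
likes east likes A L A ⇒ likes east likes east likes L A   [A -> east likes]
likes east likes east likes L A ⇒ likes east likes east likes east A   [L -> east]
likes east likes east likes east A ⇒ likes east likes east likes east east likes   [A -> east likes]

S ⇒ likes A A ⇒ likes A A L A ⇒ likes east likes A L A ⇒ likes east likes east likes L A ⇒ likes east likes east likes east A ⇒ likes east likes east likes east east likes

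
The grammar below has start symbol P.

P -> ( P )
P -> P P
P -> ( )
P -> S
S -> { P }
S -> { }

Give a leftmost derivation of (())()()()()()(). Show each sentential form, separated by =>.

P => PP   [P -> P P]
PP => PPP   [P -> P P]
PPP => PPPP   [P -> P P]
PPPP => PPPPP   [P -> P P]
PPPPP => PPPPPP   [P -> P P]
PPPPPP => PPPPPPP   [P -> P P]
PPPPPPP => (P)PPPPPP   [P -> ( P )]
(P)PPPPPP => (())PPPPPP   [P -> ( )]
(())PPPPPP => (())()PPPPP   [P -> ( )]
(())()PPPPP => (())()()PPPP   [P -> ( )]
(())()()PPPP => (())()()()PPP   [P -> ( )]
(())()()()PPP => (())()()()()PP   [P -> ( )]
(())()()()()PP => (())()()()()()P   [P -> ( )]
(())()()()()()P => (())()()()()()()   [P -> ( )]

P => PP => PPP => PPPP => PPPPP => PPPPPP => PPPPPPP => (P)PPPPPP => (())PPPPPP => (())()PPPPP => (())()()PPPP => (())()()()PPP => (())()()()()PP => (())()()()()()P => (())()()()()()()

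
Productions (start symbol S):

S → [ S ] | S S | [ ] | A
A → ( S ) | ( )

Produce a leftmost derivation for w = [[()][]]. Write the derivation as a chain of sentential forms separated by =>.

S => [S] => [SS] => [[S]S] => [[A]S] => [[()]S] => [[()][]]

S => [S]   [S → [ S ]]
[S] => [SS]   [S → S S]
[SS] => [[S]S]   [S → [ S ]]
[[S]S] => [[A]S]   [S → A]
[[A]S] => [[()]S]   [A → ( )]
[[()]S] => [[()][]]   [S → [ ]]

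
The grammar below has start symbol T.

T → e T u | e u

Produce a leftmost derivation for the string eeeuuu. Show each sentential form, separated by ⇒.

T ⇒ eTu ⇒ eeTuu ⇒ eeeuuu

T ⇒ eTu   [T → e T u]
eTu ⇒ eeTuu   [T → e T u]
eeTuu ⇒ eeeuuu   [T → e u]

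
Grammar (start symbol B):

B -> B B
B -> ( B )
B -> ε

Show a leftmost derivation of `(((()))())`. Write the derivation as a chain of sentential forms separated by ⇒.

B ⇒ (B)   [B -> ( B )]
(B) ⇒ (BB)   [B -> B B]
(BB) ⇒ ((B)B)   [B -> ( B )]
((B)B) ⇒ (((B))B)   [B -> ( B )]
(((B))B) ⇒ ((((B)))B)   [B -> ( B )]
((((B)))B) ⇒ (((()))B)   [B -> ε]
(((()))B) ⇒ (((()))(B))   [B -> ( B )]
(((()))(B)) ⇒ (((()))())   [B -> ε]

B⇒(B)⇒(BB)⇒((B)B)⇒(((B))B)⇒((((B)))B)⇒(((()))B)⇒(((()))(B))⇒(((()))())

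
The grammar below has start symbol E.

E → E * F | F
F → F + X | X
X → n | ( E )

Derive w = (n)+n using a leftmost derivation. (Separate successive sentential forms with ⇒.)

E⇒F⇒F+X⇒X+X⇒(E)+X⇒(F)+X⇒(X)+X⇒(n)+X⇒(n)+n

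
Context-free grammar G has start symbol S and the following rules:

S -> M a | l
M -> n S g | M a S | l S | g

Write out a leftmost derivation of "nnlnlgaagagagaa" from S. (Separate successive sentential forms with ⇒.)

S ⇒ Ma   [S -> M a]
Ma ⇒ MaSa   [M -> M a S]
MaSa ⇒ nSgaSa   [M -> n S g]
nSgaSa ⇒ nMagaSa   [S -> M a]
nMagaSa ⇒ nnSgagaSa   [M -> n S g]
nnSgagaSa ⇒ nnMagagaSa   [S -> M a]
nnMagagaSa ⇒ nnlSagagaSa   [M -> l S]
nnlSagagaSa ⇒ nnlMaagagaSa   [S -> M a]
nnlMaagagaSa ⇒ nnlnSgaagagaSa   [M -> n S g]
nnlnSgaagagaSa ⇒ nnlnlgaagagaSa   [S -> l]
nnlnlgaagagaSa ⇒ nnlnlgaagagaMaa   [S -> M a]
nnlnlgaagagaMaa ⇒ nnlnlgaagagagaa   [M -> g]

S⇒Ma⇒MaSa⇒nSgaSa⇒nMagaSa⇒nnSgagaSa⇒nnMagagaSa⇒nnlSagagaSa⇒nnlMaagagaSa⇒nnlnSgaagagaSa⇒nnlnlgaagagaSa⇒nnlnlgaagagaMaa⇒nnlnlgaagagagaa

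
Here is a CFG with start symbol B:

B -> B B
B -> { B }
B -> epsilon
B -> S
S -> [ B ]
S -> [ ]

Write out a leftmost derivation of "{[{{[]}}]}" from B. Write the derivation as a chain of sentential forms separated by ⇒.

B ⇒ BB   [B -> B B]
BB ⇒ {B}B   [B -> { B }]
{B}B ⇒ {S}B   [B -> S]
{S}B ⇒ {[B]}B   [S -> [ B ]]
{[B]}B ⇒ {[{B}]}B   [B -> { B }]
{[{B}]}B ⇒ {[{{B}}]}B   [B -> { B }]
{[{{B}}]}B ⇒ {[{{S}}]}B   [B -> S]
{[{{S}}]}B ⇒ {[{{[B]}}]}B   [S -> [ B ]]
{[{{[B]}}]}B ⇒ {[{{[]}}]}B   [B -> epsilon]
{[{{[]}}]}B ⇒ {[{{[]}}]}   [B -> epsilon]

B ⇒ BB ⇒ {B}B ⇒ {S}B ⇒ {[B]}B ⇒ {[{B}]}B ⇒ {[{{B}}]}B ⇒ {[{{S}}]}B ⇒ {[{{[B]}}]}B ⇒ {[{{[]}}]}B ⇒ {[{{[]}}]}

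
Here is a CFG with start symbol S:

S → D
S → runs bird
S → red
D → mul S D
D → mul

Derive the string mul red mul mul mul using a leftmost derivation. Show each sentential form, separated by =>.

S => D   [S → D]
D => mul S D   [D → mul S D]
mul S D => mul red D   [S → red]
mul red D => mul red mul S D   [D → mul S D]
mul red mul S D => mul red mul D D   [S → D]
mul red mul D D => mul red mul mul D   [D → mul]
mul red mul mul D => mul red mul mul mul   [D → mul]

S => D => mul S D => mul red D => mul red mul S D => mul red mul D D => mul red mul mul D => mul red mul mul mul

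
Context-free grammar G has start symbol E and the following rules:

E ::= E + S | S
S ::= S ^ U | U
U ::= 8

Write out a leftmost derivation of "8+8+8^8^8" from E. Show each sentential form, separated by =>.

E => E+S => E+S+S => S+S+S => U+S+S => 8+S+S => 8+U+S => 8+8+S => 8+8+S^U => 8+8+S^U^U => 8+8+U^U^U => 8+8+8^U^U => 8+8+8^8^U => 8+8+8^8^8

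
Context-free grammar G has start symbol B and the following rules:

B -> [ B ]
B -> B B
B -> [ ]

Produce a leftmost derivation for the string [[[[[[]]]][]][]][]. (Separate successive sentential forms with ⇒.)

B⇒BB⇒[B]B⇒[BB]B⇒[[B]B]B⇒[[BB]B]B⇒[[[B]B]B]B⇒[[[[B]]B]B]B⇒[[[[[B]]]B]B]B⇒[[[[[[]]]]B]B]B⇒[[[[[[]]]][]]B]B⇒[[[[[[]]]][]][]]B⇒[[[[[[]]]][]][]][]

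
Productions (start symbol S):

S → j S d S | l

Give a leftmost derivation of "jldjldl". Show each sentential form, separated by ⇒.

S⇒jSdS⇒jldS⇒jldjSdS⇒jldjldS⇒jldjldl

S ⇒ jSdS   [S → j S d S]
jSdS ⇒ jldS   [S → l]
jldS ⇒ jldjSdS   [S → j S d S]
jldjSdS ⇒ jldjldS   [S → l]
jldjldS ⇒ jldjldl   [S → l]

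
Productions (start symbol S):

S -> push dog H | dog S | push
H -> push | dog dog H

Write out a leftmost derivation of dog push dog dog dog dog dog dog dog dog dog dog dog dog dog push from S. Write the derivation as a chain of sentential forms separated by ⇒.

S ⇒ dog S ⇒ dog push dog H ⇒ dog push dog dog dog H ⇒ dog push dog dog dog dog dog H ⇒ dog push dog dog dog dog dog dog dog H ⇒ dog push dog dog dog dog dog dog dog dog dog H ⇒ dog push dog dog dog dog dog dog dog dog dog dog dog H ⇒ dog push dog dog dog dog dog dog dog dog dog dog dog dog dog H ⇒ dog push dog dog dog dog dog dog dog dog dog dog dog dog dog push

S ⇒ dog S   [S -> dog S]
dog S ⇒ dog push dog H   [S -> push dog H]
dog push dog H ⇒ dog push dog dog dog H   [H -> dog dog H]
dog push dog dog dog H ⇒ dog push dog dog dog dog dog H   [H -> dog dog H]
dog push dog dog dog dog dog H ⇒ dog push dog dog dog dog dog dog dog H   [H -> dog dog H]
dog push dog dog dog dog dog dog dog H ⇒ dog push dog dog dog dog dog dog dog dog dog H   [H -> dog dog H]
dog push dog dog dog dog dog dog dog dog dog H ⇒ dog push dog dog dog dog dog dog dog dog dog dog dog H   [H -> dog dog H]
dog push dog dog dog dog dog dog dog dog dog dog dog H ⇒ dog push dog dog dog dog dog dog dog dog dog dog dog dog dog H   [H -> dog dog H]
dog push dog dog dog dog dog dog dog dog dog dog dog dog dog H ⇒ dog push dog dog dog dog dog dog dog dog dog dog dog dog dog push   [H -> push]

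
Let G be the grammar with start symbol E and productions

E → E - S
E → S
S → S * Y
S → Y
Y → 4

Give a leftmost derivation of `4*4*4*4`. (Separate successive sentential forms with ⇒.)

E ⇒ S   [E → S]
S ⇒ S*Y   [S → S * Y]
S*Y ⇒ S*Y*Y   [S → S * Y]
S*Y*Y ⇒ S*Y*Y*Y   [S → S * Y]
S*Y*Y*Y ⇒ Y*Y*Y*Y   [S → Y]
Y*Y*Y*Y ⇒ 4*Y*Y*Y   [Y → 4]
4*Y*Y*Y ⇒ 4*4*Y*Y   [Y → 4]
4*4*Y*Y ⇒ 4*4*4*Y   [Y → 4]
4*4*4*Y ⇒ 4*4*4*4   [Y → 4]

E⇒S⇒S*Y⇒S*Y*Y⇒S*Y*Y*Y⇒Y*Y*Y*Y⇒4*Y*Y*Y⇒4*4*Y*Y⇒4*4*4*Y⇒4*4*4*4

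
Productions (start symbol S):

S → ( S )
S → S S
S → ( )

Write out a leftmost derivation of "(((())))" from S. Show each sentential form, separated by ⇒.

S⇒(S)⇒((S))⇒(((S)))⇒(((())))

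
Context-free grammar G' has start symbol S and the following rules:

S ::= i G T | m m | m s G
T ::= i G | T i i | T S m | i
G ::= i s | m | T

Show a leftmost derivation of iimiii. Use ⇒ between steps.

S ⇒ iGT ⇒ iTT ⇒ iiGT ⇒ iimT ⇒ iimTii ⇒ iimiii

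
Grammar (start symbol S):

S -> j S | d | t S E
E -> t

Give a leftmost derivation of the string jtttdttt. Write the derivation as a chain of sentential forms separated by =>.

S => jS => jtSE => jttSEE => jtttSEEE => jtttdEEE => jtttdtEE => jtttdttE => jtttdttt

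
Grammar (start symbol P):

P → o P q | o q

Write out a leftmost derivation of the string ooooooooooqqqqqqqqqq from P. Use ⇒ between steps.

P⇒oPq⇒ooPqq⇒oooPqqq⇒ooooPqqqq⇒oooooPqqqqq⇒ooooooPqqqqqq⇒oooooooPqqqqqqq⇒ooooooooPqqqqqqqq⇒oooooooooPqqqqqqqqq⇒ooooooooooqqqqqqqqqq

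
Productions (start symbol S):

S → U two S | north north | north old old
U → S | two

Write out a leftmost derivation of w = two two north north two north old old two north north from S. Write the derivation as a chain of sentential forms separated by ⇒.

S ⇒ U two S   [S → U two S]
U two S ⇒ S two S   [U → S]
S two S ⇒ U two S two S   [S → U two S]
U two S two S ⇒ S two S two S   [U → S]
S two S two S ⇒ U two S two S two S   [S → U two S]
U two S two S two S ⇒ two two S two S two S   [U → two]
two two S two S two S ⇒ two two north north two S two S   [S → north north]
two two north north two S two S ⇒ two two north north two north old old two S   [S → north old old]
two two north north two north old old two S ⇒ two two north north two north old old two north north   [S → north north]

S ⇒ U two S ⇒ S two S ⇒ U two S two S ⇒ S two S two S ⇒ U two S two S two S ⇒ two two S two S two S ⇒ two two north north two S two S ⇒ two two north north two north old old two S ⇒ two two north north two north old old two north north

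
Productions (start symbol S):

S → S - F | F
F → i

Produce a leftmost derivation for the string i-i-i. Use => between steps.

S=>S-F=>S-F-F=>F-F-F=>i-F-F=>i-i-F=>i-i-i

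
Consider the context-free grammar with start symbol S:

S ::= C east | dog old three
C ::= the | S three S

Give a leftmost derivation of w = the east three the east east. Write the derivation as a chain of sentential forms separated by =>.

S => C east => S three S east => C east three S east => the east three S east => the east three C east east => the east three the east east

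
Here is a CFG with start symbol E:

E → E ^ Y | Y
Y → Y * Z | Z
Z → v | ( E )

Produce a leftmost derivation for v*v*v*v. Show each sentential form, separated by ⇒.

E ⇒ Y ⇒ Y*Z ⇒ Y*Z*Z ⇒ Y*Z*Z*Z ⇒ Z*Z*Z*Z ⇒ v*Z*Z*Z ⇒ v*v*Z*Z ⇒ v*v*v*Z ⇒ v*v*v*v

E ⇒ Y   [E → Y]
Y ⇒ Y*Z   [Y → Y * Z]
Y*Z ⇒ Y*Z*Z   [Y → Y * Z]
Y*Z*Z ⇒ Y*Z*Z*Z   [Y → Y * Z]
Y*Z*Z*Z ⇒ Z*Z*Z*Z   [Y → Z]
Z*Z*Z*Z ⇒ v*Z*Z*Z   [Z → v]
v*Z*Z*Z ⇒ v*v*Z*Z   [Z → v]
v*v*Z*Z ⇒ v*v*v*Z   [Z → v]
v*v*v*Z ⇒ v*v*v*v   [Z → v]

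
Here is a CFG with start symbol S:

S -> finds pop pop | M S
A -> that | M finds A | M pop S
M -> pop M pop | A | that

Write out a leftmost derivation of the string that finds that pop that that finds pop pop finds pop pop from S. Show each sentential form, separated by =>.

S => M S   [S -> M S]
M S => A S   [M -> A]
A S => M pop S S   [A -> M pop S]
M pop S S => A pop S S   [M -> A]
A pop S S => M finds A pop S S   [A -> M finds A]
M finds A pop S S => A finds A pop S S   [M -> A]
A finds A pop S S => that finds A pop S S   [A -> that]
that finds A pop S S => that finds that pop S S   [A -> that]
that finds that pop S S => that finds that pop M S S   [S -> M S]
that finds that pop M S S => that finds that pop that S S   [M -> that]
that finds that pop that S S => that finds that pop that M S S   [S -> M S]
that finds that pop that M S S => that finds that pop that that S S   [M -> that]
that finds that pop that that S S => that finds that pop that that finds pop pop S   [S -> finds pop pop]
that finds that pop that that finds pop pop S => that finds that pop that that finds pop pop finds pop pop   [S -> finds pop pop]

S => M S => A S => M pop S S => A pop S S => M finds A pop S S => A finds A pop S S => that finds A pop S S => that finds that pop S S => that finds that pop M S S => that finds that pop that S S => that finds that pop that M S S => that finds that pop that that S S => that finds that pop that that finds pop pop S => that finds that pop that that finds pop pop finds pop pop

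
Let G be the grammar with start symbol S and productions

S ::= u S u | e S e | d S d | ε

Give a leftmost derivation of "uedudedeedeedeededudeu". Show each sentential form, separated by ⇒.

S ⇒ uSu ⇒ ueSeu ⇒ uedSdeu ⇒ ueduSudeu ⇒ uedudSdudeu ⇒ uedudeSedudeu ⇒ uedudedSdedudeu ⇒ uedudedeSededudeu ⇒ uedudedeeSeededudeu ⇒ uedudedeedSdeededudeu ⇒ uedudedeedeSedeededudeu ⇒ uedudedeedeedeededudeu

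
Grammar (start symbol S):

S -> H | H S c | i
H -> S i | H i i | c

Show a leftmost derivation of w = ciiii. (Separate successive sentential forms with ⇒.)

S ⇒ H   [S -> H]
H ⇒ Hii   [H -> H i i]
Hii ⇒ Hiiii   [H -> H i i]
Hiiii ⇒ ciiii   [H -> c]

S ⇒ H ⇒ Hii ⇒ Hiiii ⇒ ciiii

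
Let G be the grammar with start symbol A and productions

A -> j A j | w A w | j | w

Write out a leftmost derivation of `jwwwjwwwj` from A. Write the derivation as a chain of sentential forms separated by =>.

A => jAj => jwAwj => jwwAwwj => jwwwAwwwj => jwwwjwwwj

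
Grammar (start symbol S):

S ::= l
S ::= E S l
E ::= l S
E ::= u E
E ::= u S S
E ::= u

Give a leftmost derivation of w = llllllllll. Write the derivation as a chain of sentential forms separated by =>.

S=>ESl=>lSSl=>lESlSl=>llSSlSl=>llESlSlSl=>lllSSlSlSl=>llllSlSlSl=>llllllSlSl=>llllllllSl=>llllllllll

S => ESl   [S ::= E S l]
ESl => lSSl   [E ::= l S]
lSSl => lESlSl   [S ::= E S l]
lESlSl => llSSlSl   [E ::= l S]
llSSlSl => llESlSlSl   [S ::= E S l]
llESlSlSl => lllSSlSlSl   [E ::= l S]
lllSSlSlSl => llllSlSlSl   [S ::= l]
llllSlSlSl => llllllSlSl   [S ::= l]
llllllSlSl => llllllllSl   [S ::= l]
llllllllSl => llllllllll   [S ::= l]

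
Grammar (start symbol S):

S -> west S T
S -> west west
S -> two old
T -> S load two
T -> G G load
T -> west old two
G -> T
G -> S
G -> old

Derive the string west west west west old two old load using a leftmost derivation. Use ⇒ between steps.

S ⇒ west S T ⇒ west west west T ⇒ west west west G G load ⇒ west west west T G load ⇒ west west west west old two G load ⇒ west west west west old two old load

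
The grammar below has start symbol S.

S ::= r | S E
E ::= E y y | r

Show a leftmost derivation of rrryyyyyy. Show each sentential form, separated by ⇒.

S⇒SE⇒SEE⇒rEE⇒rrE⇒rrEyy⇒rrEyyyy⇒rrEyyyyyy⇒rrryyyyyy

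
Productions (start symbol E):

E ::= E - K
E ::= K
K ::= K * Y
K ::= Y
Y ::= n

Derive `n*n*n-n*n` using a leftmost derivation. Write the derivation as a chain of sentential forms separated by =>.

E => E-K => K-K => K*Y-K => K*Y*Y-K => Y*Y*Y-K => n*Y*Y-K => n*n*Y-K => n*n*n-K => n*n*n-K*Y => n*n*n-Y*Y => n*n*n-n*Y => n*n*n-n*n

E => E-K   [E ::= E - K]
E-K => K-K   [E ::= K]
K-K => K*Y-K   [K ::= K * Y]
K*Y-K => K*Y*Y-K   [K ::= K * Y]
K*Y*Y-K => Y*Y*Y-K   [K ::= Y]
Y*Y*Y-K => n*Y*Y-K   [Y ::= n]
n*Y*Y-K => n*n*Y-K   [Y ::= n]
n*n*Y-K => n*n*n-K   [Y ::= n]
n*n*n-K => n*n*n-K*Y   [K ::= K * Y]
n*n*n-K*Y => n*n*n-Y*Y   [K ::= Y]
n*n*n-Y*Y => n*n*n-n*Y   [Y ::= n]
n*n*n-n*Y => n*n*n-n*n   [Y ::= n]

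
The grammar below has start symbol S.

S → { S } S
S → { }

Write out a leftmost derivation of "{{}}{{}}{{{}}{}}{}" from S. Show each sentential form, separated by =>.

S => {S}S   [S → { S } S]
{S}S => {{}}S   [S → { }]
{{}}S => {{}}{S}S   [S → { S } S]
{{}}{S}S => {{}}{{}}S   [S → { }]
{{}}{{}}S => {{}}{{}}{S}S   [S → { S } S]
{{}}{{}}{S}S => {{}}{{}}{{S}S}S   [S → { S } S]
{{}}{{}}{{S}S}S => {{}}{{}}{{{}}S}S   [S → { }]
{{}}{{}}{{{}}S}S => {{}}{{}}{{{}}{}}S   [S → { }]
{{}}{{}}{{{}}{}}S => {{}}{{}}{{{}}{}}{}   [S → { }]

S=>{S}S=>{{}}S=>{{}}{S}S=>{{}}{{}}S=>{{}}{{}}{S}S=>{{}}{{}}{{S}S}S=>{{}}{{}}{{{}}S}S=>{{}}{{}}{{{}}{}}S=>{{}}{{}}{{{}}{}}{}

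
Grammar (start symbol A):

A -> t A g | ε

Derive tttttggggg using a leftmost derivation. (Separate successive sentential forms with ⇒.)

A ⇒ tAg   [A -> t A g]
tAg ⇒ ttAgg   [A -> t A g]
ttAgg ⇒ tttAggg   [A -> t A g]
tttAggg ⇒ ttttAgggg   [A -> t A g]
ttttAgggg ⇒ tttttAggggg   [A -> t A g]
tttttAggggg ⇒ tttttggggg   [A -> ε]

A⇒tAg⇒ttAgg⇒tttAggg⇒ttttAgggg⇒tttttAggggg⇒tttttggggg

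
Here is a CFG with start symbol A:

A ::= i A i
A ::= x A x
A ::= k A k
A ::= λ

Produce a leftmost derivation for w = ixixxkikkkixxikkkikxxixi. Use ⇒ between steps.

A ⇒ iAi   [A ::= i A i]
iAi ⇒ ixAxi   [A ::= x A x]
ixAxi ⇒ ixiAixi   [A ::= i A i]
ixiAixi ⇒ ixixAxixi   [A ::= x A x]
ixixAxixi ⇒ ixixxAxxixi   [A ::= x A x]
ixixxAxxixi ⇒ ixixxkAkxxixi   [A ::= k A k]
ixixxkAkxxixi ⇒ ixixxkiAikxxixi   [A ::= i A i]
ixixxkiAikxxixi ⇒ ixixxkikAkikxxixi   [A ::= k A k]
ixixxkikAkikxxixi ⇒ ixixxkikkAkkikxxixi   [A ::= k A k]
ixixxkikkAkkikxxixi ⇒ ixixxkikkkAkkkikxxixi   [A ::= k A k]
ixixxkikkkAkkkikxxixi ⇒ ixixxkikkkiAikkkikxxixi   [A ::= i A i]
ixixxkikkkiAikkkikxxixi ⇒ ixixxkikkkixAxikkkikxxixi   [A ::= x A x]
ixixxkikkkixAxikkkikxxixi ⇒ ixixxkikkkixxikkkikxxixi   [A ::= λ]

A ⇒ iAi ⇒ ixAxi ⇒ ixiAixi ⇒ ixixAxixi ⇒ ixixxAxxixi ⇒ ixixxkAkxxixi ⇒ ixixxkiAikxxixi ⇒ ixixxkikAkikxxixi ⇒ ixixxkikkAkkikxxixi ⇒ ixixxkikkkAkkkikxxixi ⇒ ixixxkikkkiAikkkikxxixi ⇒ ixixxkikkkixAxikkkikxxixi ⇒ ixixxkikkkixxikkkikxxixi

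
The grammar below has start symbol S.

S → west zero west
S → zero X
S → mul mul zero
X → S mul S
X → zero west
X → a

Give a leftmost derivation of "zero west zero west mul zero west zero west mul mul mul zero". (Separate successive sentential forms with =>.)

S => zero X   [S → zero X]
zero X => zero S mul S   [X → S mul S]
zero S mul S => zero west zero west mul S   [S → west zero west]
zero west zero west mul S => zero west zero west mul zero X   [S → zero X]
zero west zero west mul zero X => zero west zero west mul zero S mul S   [X → S mul S]
zero west zero west mul zero S mul S => zero west zero west mul zero west zero west mul S   [S → west zero west]
zero west zero west mul zero west zero west mul S => zero west zero west mul zero west zero west mul mul mul zero   [S → mul mul zero]

S => zero X => zero S mul S => zero west zero west mul S => zero west zero west mul zero X => zero west zero west mul zero S mul S => zero west zero west mul zero west zero west mul S => zero west zero west mul zero west zero west mul mul mul zero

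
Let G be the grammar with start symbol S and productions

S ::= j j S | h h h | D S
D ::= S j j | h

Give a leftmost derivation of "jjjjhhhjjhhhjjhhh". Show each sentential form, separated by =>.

S => DS   [S ::= D S]
DS => SjjS   [D ::= S j j]
SjjS => DSjjS   [S ::= D S]
DSjjS => SjjSjjS   [D ::= S j j]
SjjSjjS => jjSjjSjjS   [S ::= j j S]
jjSjjSjjS => jjjjSjjSjjS   [S ::= j j S]
jjjjSjjSjjS => jjjjhhhjjSjjS   [S ::= h h h]
jjjjhhhjjSjjS => jjjjhhhjjhhhjjS   [S ::= h h h]
jjjjhhhjjhhhjjS => jjjjhhhjjhhhjjhhh   [S ::= h h h]

S=>DS=>SjjS=>DSjjS=>SjjSjjS=>jjSjjSjjS=>jjjjSjjSjjS=>jjjjhhhjjSjjS=>jjjjhhhjjhhhjjS=>jjjjhhhjjhhhjjhhh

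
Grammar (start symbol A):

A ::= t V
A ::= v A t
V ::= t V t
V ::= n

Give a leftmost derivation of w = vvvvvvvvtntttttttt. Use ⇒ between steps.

A ⇒ vAt ⇒ vvAtt ⇒ vvvAttt ⇒ vvvvAtttt ⇒ vvvvvAttttt ⇒ vvvvvvAtttttt ⇒ vvvvvvvAttttttt ⇒ vvvvvvvvAtttttttt ⇒ vvvvvvvvtVtttttttt ⇒ vvvvvvvvtntttttttt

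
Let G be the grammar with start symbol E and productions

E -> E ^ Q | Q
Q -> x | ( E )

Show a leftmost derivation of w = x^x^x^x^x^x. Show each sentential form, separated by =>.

E => E^Q   [E -> E ^ Q]
E^Q => E^Q^Q   [E -> E ^ Q]
E^Q^Q => E^Q^Q^Q   [E -> E ^ Q]
E^Q^Q^Q => E^Q^Q^Q^Q   [E -> E ^ Q]
E^Q^Q^Q^Q => E^Q^Q^Q^Q^Q   [E -> E ^ Q]
E^Q^Q^Q^Q^Q => Q^Q^Q^Q^Q^Q   [E -> Q]
Q^Q^Q^Q^Q^Q => x^Q^Q^Q^Q^Q   [Q -> x]
x^Q^Q^Q^Q^Q => x^x^Q^Q^Q^Q   [Q -> x]
x^x^Q^Q^Q^Q => x^x^x^Q^Q^Q   [Q -> x]
x^x^x^Q^Q^Q => x^x^x^x^Q^Q   [Q -> x]
x^x^x^x^Q^Q => x^x^x^x^x^Q   [Q -> x]
x^x^x^x^x^Q => x^x^x^x^x^x   [Q -> x]

E => E^Q => E^Q^Q => E^Q^Q^Q => E^Q^Q^Q^Q => E^Q^Q^Q^Q^Q => Q^Q^Q^Q^Q^Q => x^Q^Q^Q^Q^Q => x^x^Q^Q^Q^Q => x^x^x^Q^Q^Q => x^x^x^x^Q^Q => x^x^x^x^x^Q => x^x^x^x^x^x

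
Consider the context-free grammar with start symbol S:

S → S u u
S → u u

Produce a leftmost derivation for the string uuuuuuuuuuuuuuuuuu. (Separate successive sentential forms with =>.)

S => Suu => Suuuu => Suuuuuu => Suuuuuuuu => Suuuuuuuuuu => Suuuuuuuuuuuu => Suuuuuuuuuuuuuu => Suuuuuuuuuuuuuuuu => uuuuuuuuuuuuuuuuuu

S => Suu   [S → S u u]
Suu => Suuuu   [S → S u u]
Suuuu => Suuuuuu   [S → S u u]
Suuuuuu => Suuuuuuuu   [S → S u u]
Suuuuuuuu => Suuuuuuuuuu   [S → S u u]
Suuuuuuuuuu => Suuuuuuuuuuuu   [S → S u u]
Suuuuuuuuuuuu => Suuuuuuuuuuuuuu   [S → S u u]
Suuuuuuuuuuuuuu => Suuuuuuuuuuuuuuuu   [S → S u u]
Suuuuuuuuuuuuuuuu => uuuuuuuuuuuuuuuuuu   [S → u u]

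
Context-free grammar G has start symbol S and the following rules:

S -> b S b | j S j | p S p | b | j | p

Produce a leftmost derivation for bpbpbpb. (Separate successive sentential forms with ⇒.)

S ⇒ bSb   [S -> b S b]
bSb ⇒ bpSpb   [S -> p S p]
bpSpb ⇒ bpbSbpb   [S -> b S b]
bpbSbpb ⇒ bpbpbpb   [S -> p]

S⇒bSb⇒bpSpb⇒bpbSbpb⇒bpbpbpb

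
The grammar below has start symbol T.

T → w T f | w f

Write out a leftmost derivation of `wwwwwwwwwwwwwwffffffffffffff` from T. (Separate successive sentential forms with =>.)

T => wTf => wwTff => wwwTfff => wwwwTffff => wwwwwTfffff => wwwwwwTffffff => wwwwwwwTfffffff => wwwwwwwwTffffffff => wwwwwwwwwTfffffffff => wwwwwwwwwwTffffffffff => wwwwwwwwwwwTfffffffffff => wwwwwwwwwwwwTffffffffffff => wwwwwwwwwwwwwTfffffffffffff => wwwwwwwwwwwwwwffffffffffffff

T => wTf   [T → w T f]
wTf => wwTff   [T → w T f]
wwTff => wwwTfff   [T → w T f]
wwwTfff => wwwwTffff   [T → w T f]
wwwwTffff => wwwwwTfffff   [T → w T f]
wwwwwTfffff => wwwwwwTffffff   [T → w T f]
wwwwwwTffffff => wwwwwwwTfffffff   [T → w T f]
wwwwwwwTfffffff => wwwwwwwwTffffffff   [T → w T f]
wwwwwwwwTffffffff => wwwwwwwwwTfffffffff   [T → w T f]
wwwwwwwwwTfffffffff => wwwwwwwwwwTffffffffff   [T → w T f]
wwwwwwwwwwTffffffffff => wwwwwwwwwwwTfffffffffff   [T → w T f]
wwwwwwwwwwwTfffffffffff => wwwwwwwwwwwwTffffffffffff   [T → w T f]
wwwwwwwwwwwwTffffffffffff => wwwwwwwwwwwwwTfffffffffffff   [T → w T f]
wwwwwwwwwwwwwTfffffffffffff => wwwwwwwwwwwwwwffffffffffffff   [T → w f]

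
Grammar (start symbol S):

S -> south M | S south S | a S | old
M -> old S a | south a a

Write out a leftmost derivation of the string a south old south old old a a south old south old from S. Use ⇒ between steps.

S ⇒ a S   [S -> a S]
a S ⇒ a S south S   [S -> S south S]
a S south S ⇒ a south M south S   [S -> south M]
a south M south S ⇒ a south old S a south S   [M -> old S a]
a south old S a south S ⇒ a south old south M a south S   [S -> south M]
a south old south M a south S ⇒ a south old south old S a a south S   [M -> old S a]
a south old south old S a a south S ⇒ a south old south old old a a south S   [S -> old]
a south old south old old a a south S ⇒ a south old south old old a a south S south S   [S -> S south S]
a south old south old old a a south S south S ⇒ a south old south old old a a south old south S   [S -> old]
a south old south old old a a south old south S ⇒ a south old south old old a a south old south old   [S -> old]

S ⇒ a S ⇒ a S south S ⇒ a south M south S ⇒ a south old S a south S ⇒ a south old south M a south S ⇒ a south old south old S a a south S ⇒ a south old south old old a a south S ⇒ a south old south old old a a south S south S ⇒ a south old south old old a a south old south S ⇒ a south old south old old a a south old south old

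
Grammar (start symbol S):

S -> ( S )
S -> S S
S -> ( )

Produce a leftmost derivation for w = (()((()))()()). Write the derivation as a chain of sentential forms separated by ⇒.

S ⇒ (S) ⇒ (SS) ⇒ (()S) ⇒ (()SS) ⇒ (()SSS) ⇒ (()(S)SS) ⇒ (()((S))SS) ⇒ (()((()))SS) ⇒ (()((()))()S) ⇒ (()((()))()())

S ⇒ (S)   [S -> ( S )]
(S) ⇒ (SS)   [S -> S S]
(SS) ⇒ (()S)   [S -> ( )]
(()S) ⇒ (()SS)   [S -> S S]
(()SS) ⇒ (()SSS)   [S -> S S]
(()SSS) ⇒ (()(S)SS)   [S -> ( S )]
(()(S)SS) ⇒ (()((S))SS)   [S -> ( S )]
(()((S))SS) ⇒ (()((()))SS)   [S -> ( )]
(()((()))SS) ⇒ (()((()))()S)   [S -> ( )]
(()((()))()S) ⇒ (()((()))()())   [S -> ( )]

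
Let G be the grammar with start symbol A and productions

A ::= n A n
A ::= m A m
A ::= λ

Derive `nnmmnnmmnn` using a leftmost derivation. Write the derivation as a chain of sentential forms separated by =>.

A => nAn   [A ::= n A n]
nAn => nnAnn   [A ::= n A n]
nnAnn => nnmAmnn   [A ::= m A m]
nnmAmnn => nnmmAmmnn   [A ::= m A m]
nnmmAmmnn => nnmmnAnmmnn   [A ::= n A n]
nnmmnAnmmnn => nnmmnnmmnn   [A ::= λ]

A => nAn => nnAnn => nnmAmnn => nnmmAmmnn => nnmmnAnmmnn => nnmmnnmmnn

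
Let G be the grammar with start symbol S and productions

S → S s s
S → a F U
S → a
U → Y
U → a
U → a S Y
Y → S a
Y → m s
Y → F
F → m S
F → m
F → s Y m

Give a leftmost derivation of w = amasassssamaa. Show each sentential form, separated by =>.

S => aFU   [S → a F U]
aFU => amSU   [F → m S]
amSU => amaFUU   [S → a F U]
amaFUU => amasYmUU   [F → s Y m]
amasYmUU => amasSamUU   [Y → S a]
amasSamUU => amasSssamUU   [S → S s s]
amasSssamUU => amasSssssamUU   [S → S s s]
amasSssssamUU => amasassssamUU   [S → a]
amasassssamUU => amasassssamaU   [U → a]
amasassssamaU => amasassssamaa   [U → a]

S=>aFU=>amSU=>amaFUU=>amasYmUU=>amasSamUU=>amasSssamUU=>amasSssssamUU=>amasassssamUU=>amasassssamaU=>amasassssamaa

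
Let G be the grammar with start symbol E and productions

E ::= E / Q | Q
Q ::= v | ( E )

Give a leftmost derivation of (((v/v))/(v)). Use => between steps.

E => Q => (E) => (E/Q) => (Q/Q) => ((E)/Q) => ((Q)/Q) => (((E))/Q) => (((E/Q))/Q) => (((Q/Q))/Q) => (((v/Q))/Q) => (((v/v))/Q) => (((v/v))/(E)) => (((v/v))/(Q)) => (((v/v))/(v))

E => Q   [E ::= Q]
Q => (E)   [Q ::= ( E )]
(E) => (E/Q)   [E ::= E / Q]
(E/Q) => (Q/Q)   [E ::= Q]
(Q/Q) => ((E)/Q)   [Q ::= ( E )]
((E)/Q) => ((Q)/Q)   [E ::= Q]
((Q)/Q) => (((E))/Q)   [Q ::= ( E )]
(((E))/Q) => (((E/Q))/Q)   [E ::= E / Q]
(((E/Q))/Q) => (((Q/Q))/Q)   [E ::= Q]
(((Q/Q))/Q) => (((v/Q))/Q)   [Q ::= v]
(((v/Q))/Q) => (((v/v))/Q)   [Q ::= v]
(((v/v))/Q) => (((v/v))/(E))   [Q ::= ( E )]
(((v/v))/(E)) => (((v/v))/(Q))   [E ::= Q]
(((v/v))/(Q)) => (((v/v))/(v))   [Q ::= v]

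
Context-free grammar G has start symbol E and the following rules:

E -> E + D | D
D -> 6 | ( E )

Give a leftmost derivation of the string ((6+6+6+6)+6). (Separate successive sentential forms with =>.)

E=>D=>(E)=>(E+D)=>(D+D)=>((E)+D)=>((E+D)+D)=>((E+D+D)+D)=>((E+D+D+D)+D)=>((D+D+D+D)+D)=>((6+D+D+D)+D)=>((6+6+D+D)+D)=>((6+6+6+D)+D)=>((6+6+6+6)+D)=>((6+6+6+6)+6)

E => D   [E -> D]
D => (E)   [D -> ( E )]
(E) => (E+D)   [E -> E + D]
(E+D) => (D+D)   [E -> D]
(D+D) => ((E)+D)   [D -> ( E )]
((E)+D) => ((E+D)+D)   [E -> E + D]
((E+D)+D) => ((E+D+D)+D)   [E -> E + D]
((E+D+D)+D) => ((E+D+D+D)+D)   [E -> E + D]
((E+D+D+D)+D) => ((D+D+D+D)+D)   [E -> D]
((D+D+D+D)+D) => ((6+D+D+D)+D)   [D -> 6]
((6+D+D+D)+D) => ((6+6+D+D)+D)   [D -> 6]
((6+6+D+D)+D) => ((6+6+6+D)+D)   [D -> 6]
((6+6+6+D)+D) => ((6+6+6+6)+D)   [D -> 6]
((6+6+6+6)+D) => ((6+6+6+6)+6)   [D -> 6]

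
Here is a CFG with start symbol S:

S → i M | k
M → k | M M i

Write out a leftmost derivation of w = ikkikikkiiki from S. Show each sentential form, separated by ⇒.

S ⇒ iM   [S → i M]
iM ⇒ iMMi   [M → M M i]
iMMi ⇒ iMMiMi   [M → M M i]
iMMiMi ⇒ iMMiMiMi   [M → M M i]
iMMiMiMi ⇒ iMMiMiMiMi   [M → M M i]
iMMiMiMiMi ⇒ ikMiMiMiMi   [M → k]
ikMiMiMiMi ⇒ ikkiMiMiMi   [M → k]
ikkiMiMiMi ⇒ ikkikiMiMi   [M → k]
ikkikiMiMi ⇒ ikkikiMMiiMi   [M → M M i]
ikkikiMMiiMi ⇒ ikkikikMiiMi   [M → k]
ikkikikMiiMi ⇒ ikkikikkiiMi   [M → k]
ikkikikkiiMi ⇒ ikkikikkiiki   [M → k]

S⇒iM⇒iMMi⇒iMMiMi⇒iMMiMiMi⇒iMMiMiMiMi⇒ikMiMiMiMi⇒ikkiMiMiMi⇒ikkikiMiMi⇒ikkikiMMiiMi⇒ikkikikMiiMi⇒ikkikikkiiMi⇒ikkikikkiiki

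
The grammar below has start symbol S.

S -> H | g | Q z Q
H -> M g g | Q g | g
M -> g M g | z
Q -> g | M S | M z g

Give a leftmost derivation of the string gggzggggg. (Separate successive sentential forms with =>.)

S => H => Mgg => gMggg => ggMgggg => gggMggggg => gggzggggg

S => H   [S -> H]
H => Mgg   [H -> M g g]
Mgg => gMggg   [M -> g M g]
gMggg => ggMgggg   [M -> g M g]
ggMgggg => gggMggggg   [M -> g M g]
gggMggggg => gggzggggg   [M -> z]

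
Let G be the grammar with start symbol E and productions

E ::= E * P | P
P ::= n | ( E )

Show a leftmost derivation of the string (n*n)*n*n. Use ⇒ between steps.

E ⇒ E*P ⇒ E*P*P ⇒ P*P*P ⇒ (E)*P*P ⇒ (E*P)*P*P ⇒ (P*P)*P*P ⇒ (n*P)*P*P ⇒ (n*n)*P*P ⇒ (n*n)*n*P ⇒ (n*n)*n*n

E ⇒ E*P   [E ::= E * P]
E*P ⇒ E*P*P   [E ::= E * P]
E*P*P ⇒ P*P*P   [E ::= P]
P*P*P ⇒ (E)*P*P   [P ::= ( E )]
(E)*P*P ⇒ (E*P)*P*P   [E ::= E * P]
(E*P)*P*P ⇒ (P*P)*P*P   [E ::= P]
(P*P)*P*P ⇒ (n*P)*P*P   [P ::= n]
(n*P)*P*P ⇒ (n*n)*P*P   [P ::= n]
(n*n)*P*P ⇒ (n*n)*n*P   [P ::= n]
(n*n)*n*P ⇒ (n*n)*n*n   [P ::= n]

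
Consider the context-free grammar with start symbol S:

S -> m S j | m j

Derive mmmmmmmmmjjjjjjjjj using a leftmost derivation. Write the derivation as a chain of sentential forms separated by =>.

S => mSj   [S -> m S j]
mSj => mmSjj   [S -> m S j]
mmSjj => mmmSjjj   [S -> m S j]
mmmSjjj => mmmmSjjjj   [S -> m S j]
mmmmSjjjj => mmmmmSjjjjj   [S -> m S j]
mmmmmSjjjjj => mmmmmmSjjjjjj   [S -> m S j]
mmmmmmSjjjjjj => mmmmmmmSjjjjjjj   [S -> m S j]
mmmmmmmSjjjjjjj => mmmmmmmmSjjjjjjjj   [S -> m S j]
mmmmmmmmSjjjjjjjj => mmmmmmmmmjjjjjjjjj   [S -> m j]

S => mSj => mmSjj => mmmSjjj => mmmmSjjjj => mmmmmSjjjjj => mmmmmmSjjjjjj => mmmmmmmSjjjjjjj => mmmmmmmmSjjjjjjjj => mmmmmmmmmjjjjjjjjj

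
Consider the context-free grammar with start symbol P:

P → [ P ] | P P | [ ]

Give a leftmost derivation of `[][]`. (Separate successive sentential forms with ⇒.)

P⇒PP⇒[]P⇒[][]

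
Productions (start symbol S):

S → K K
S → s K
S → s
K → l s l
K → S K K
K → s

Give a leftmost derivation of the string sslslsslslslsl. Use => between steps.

S => KK => SKKK => KKKKK => SKKKKKK => sKKKKKKK => ssKKKKKK => sslslKKKKK => sslslsKKKK => sslslssKKK => sslslsslslKK => sslslsslslsK => sslslsslslslsl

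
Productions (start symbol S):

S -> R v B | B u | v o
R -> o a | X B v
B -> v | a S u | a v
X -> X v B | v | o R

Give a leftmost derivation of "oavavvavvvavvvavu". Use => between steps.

S=>RvB=>oavB=>oavaSu=>oavaRvBu=>oavaXBvvBu=>oavaXvBBvvBu=>oavaXvBvBBvvBu=>oavavvBvBBvvBu=>oavavvavvBBvvBu=>oavavvavvvBvvBu=>oavavvavvvavvvBu=>oavavvavvvavvvavu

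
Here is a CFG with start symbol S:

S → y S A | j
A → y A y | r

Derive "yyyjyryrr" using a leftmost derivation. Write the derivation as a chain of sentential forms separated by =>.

S => ySA   [S → y S A]
ySA => yySAA   [S → y S A]
yySAA => yyySAAA   [S → y S A]
yyySAAA => yyyjAAA   [S → j]
yyyjAAA => yyyjyAyAA   [A → y A y]
yyyjyAyAA => yyyjyryAA   [A → r]
yyyjyryAA => yyyjyryrA   [A → r]
yyyjyryrA => yyyjyryrr   [A → r]

S => ySA => yySAA => yyySAAA => yyyjAAA => yyyjyAyAA => yyyjyryAA => yyyjyryrA => yyyjyryrr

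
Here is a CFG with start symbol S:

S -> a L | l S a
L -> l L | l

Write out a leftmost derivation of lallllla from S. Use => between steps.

S=>lSa=>laLa=>lalLa=>lallLa=>lalllLa=>lallllLa=>lallllla

S => lSa   [S -> l S a]
lSa => laLa   [S -> a L]
laLa => lalLa   [L -> l L]
lalLa => lallLa   [L -> l L]
lallLa => lalllLa   [L -> l L]
lalllLa => lallllLa   [L -> l L]
lallllLa => lallllla   [L -> l]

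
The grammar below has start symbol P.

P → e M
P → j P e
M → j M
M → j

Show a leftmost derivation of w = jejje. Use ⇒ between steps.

P ⇒ jPe ⇒ jeMe ⇒ jejMe ⇒ jejje

P ⇒ jPe   [P → j P e]
jPe ⇒ jeMe   [P → e M]
jeMe ⇒ jejMe   [M → j M]
jejMe ⇒ jejje   [M → j]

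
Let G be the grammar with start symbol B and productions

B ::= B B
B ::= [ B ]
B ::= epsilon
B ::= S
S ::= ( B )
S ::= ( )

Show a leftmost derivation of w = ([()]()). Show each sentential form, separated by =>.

B => S   [B ::= S]
S => (B)   [S ::= ( B )]
(B) => (BB)   [B ::= B B]
(BB) => ([B]B)   [B ::= [ B ]]
([B]B) => ([S]B)   [B ::= S]
([S]B) => ([(B)]B)   [S ::= ( B )]
([(B)]B) => ([()]B)   [B ::= epsilon]
([()]B) => ([()]S)   [B ::= S]
([()]S) => ([()]())   [S ::= ( )]

B => S => (B) => (BB) => ([B]B) => ([S]B) => ([(B)]B) => ([()]B) => ([()]S) => ([()]())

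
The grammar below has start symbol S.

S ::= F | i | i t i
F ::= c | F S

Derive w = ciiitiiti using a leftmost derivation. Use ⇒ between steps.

S ⇒ F ⇒ FS ⇒ FSS ⇒ FSSS ⇒ FSSSS ⇒ cSSSS ⇒ ciSSS ⇒ ciiSS ⇒ ciiitiS ⇒ ciiitiiti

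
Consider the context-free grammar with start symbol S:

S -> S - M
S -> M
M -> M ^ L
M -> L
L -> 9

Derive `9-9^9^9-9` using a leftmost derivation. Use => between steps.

S => S-M   [S -> S - M]
S-M => S-M-M   [S -> S - M]
S-M-M => M-M-M   [S -> M]
M-M-M => L-M-M   [M -> L]
L-M-M => 9-M-M   [L -> 9]
9-M-M => 9-M^L-M   [M -> M ^ L]
9-M^L-M => 9-M^L^L-M   [M -> M ^ L]
9-M^L^L-M => 9-L^L^L-M   [M -> L]
9-L^L^L-M => 9-9^L^L-M   [L -> 9]
9-9^L^L-M => 9-9^9^L-M   [L -> 9]
9-9^9^L-M => 9-9^9^9-M   [L -> 9]
9-9^9^9-M => 9-9^9^9-L   [M -> L]
9-9^9^9-L => 9-9^9^9-9   [L -> 9]

S => S-M => S-M-M => M-M-M => L-M-M => 9-M-M => 9-M^L-M => 9-M^L^L-M => 9-L^L^L-M => 9-9^L^L-M => 9-9^9^L-M => 9-9^9^9-M => 9-9^9^9-L => 9-9^9^9-9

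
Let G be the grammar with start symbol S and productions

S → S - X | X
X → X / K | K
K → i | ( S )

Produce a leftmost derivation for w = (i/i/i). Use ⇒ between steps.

S ⇒ X   [S → X]
X ⇒ K   [X → K]
K ⇒ (S)   [K → ( S )]
(S) ⇒ (X)   [S → X]
(X) ⇒ (X/K)   [X → X / K]
(X/K) ⇒ (X/K/K)   [X → X / K]
(X/K/K) ⇒ (K/K/K)   [X → K]
(K/K/K) ⇒ (i/K/K)   [K → i]
(i/K/K) ⇒ (i/i/K)   [K → i]
(i/i/K) ⇒ (i/i/i)   [K → i]

S⇒X⇒K⇒(S)⇒(X)⇒(X/K)⇒(X/K/K)⇒(K/K/K)⇒(i/K/K)⇒(i/i/K)⇒(i/i/i)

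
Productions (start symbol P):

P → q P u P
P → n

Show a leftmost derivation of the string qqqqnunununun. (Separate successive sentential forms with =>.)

P=>qPuP=>qqPuPuP=>qqqPuPuPuP=>qqqqPuPuPuPuP=>qqqqnuPuPuPuP=>qqqqnunuPuPuP=>qqqqnununuPuP=>qqqqnunununuP=>qqqqnunununun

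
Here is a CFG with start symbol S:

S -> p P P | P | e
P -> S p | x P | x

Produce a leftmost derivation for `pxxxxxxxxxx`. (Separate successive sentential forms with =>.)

S => pPP   [S -> p P P]
pPP => pxPP   [P -> x P]
pxPP => pxxPP   [P -> x P]
pxxPP => pxxxPP   [P -> x P]
pxxxPP => pxxxxPP   [P -> x P]
pxxxxPP => pxxxxxPP   [P -> x P]
pxxxxxPP => pxxxxxxP   [P -> x]
pxxxxxxP => pxxxxxxxP   [P -> x P]
pxxxxxxxP => pxxxxxxxxP   [P -> x P]
pxxxxxxxxP => pxxxxxxxxxP   [P -> x P]
pxxxxxxxxxP => pxxxxxxxxxx   [P -> x]

S=>pPP=>pxPP=>pxxPP=>pxxxPP=>pxxxxPP=>pxxxxxPP=>pxxxxxxP=>pxxxxxxxP=>pxxxxxxxxP=>pxxxxxxxxxP=>pxxxxxxxxxx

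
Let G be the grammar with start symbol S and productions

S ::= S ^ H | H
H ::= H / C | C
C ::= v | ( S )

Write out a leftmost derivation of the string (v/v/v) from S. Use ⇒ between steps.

S ⇒ H   [S ::= H]
H ⇒ C   [H ::= C]
C ⇒ (S)   [C ::= ( S )]
(S) ⇒ (H)   [S ::= H]
(H) ⇒ (H/C)   [H ::= H / C]
(H/C) ⇒ (H/C/C)   [H ::= H / C]
(H/C/C) ⇒ (C/C/C)   [H ::= C]
(C/C/C) ⇒ (v/C/C)   [C ::= v]
(v/C/C) ⇒ (v/v/C)   [C ::= v]
(v/v/C) ⇒ (v/v/v)   [C ::= v]

S⇒H⇒C⇒(S)⇒(H)⇒(H/C)⇒(H/C/C)⇒(C/C/C)⇒(v/C/C)⇒(v/v/C)⇒(v/v/v)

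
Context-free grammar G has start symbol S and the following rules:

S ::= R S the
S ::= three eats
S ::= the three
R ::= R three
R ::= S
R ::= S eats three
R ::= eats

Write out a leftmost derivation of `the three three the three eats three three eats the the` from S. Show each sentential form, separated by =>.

S => R S the => R three S the => S three S the => the three three S the => the three three R S the the => the three three S eats three S the the => the three three the three eats three S the the => the three three the three eats three three eats the the

S => R S the   [S ::= R S the]
R S the => R three S the   [R ::= R three]
R three S the => S three S the   [R ::= S]
S three S the => the three three S the   [S ::= the three]
the three three S the => the three three R S the the   [S ::= R S the]
the three three R S the the => the three three S eats three S the the   [R ::= S eats three]
the three three S eats three S the the => the three three the three eats three S the the   [S ::= the three]
the three three the three eats three S the the => the three three the three eats three three eats the the   [S ::= three eats]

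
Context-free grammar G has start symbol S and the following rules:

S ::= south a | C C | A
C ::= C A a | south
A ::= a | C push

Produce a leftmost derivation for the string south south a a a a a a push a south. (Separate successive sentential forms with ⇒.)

S ⇒ C C   [S ::= C C]
C C ⇒ C A a C   [C ::= C A a]
C A a C ⇒ south A a C   [C ::= south]
south A a C ⇒ south C push a C   [A ::= C push]
south C push a C ⇒ south C A a push a C   [C ::= C A a]
south C A a push a C ⇒ south C A a A a push a C   [C ::= C A a]
south C A a A a push a C ⇒ south C A a A a A a push a C   [C ::= C A a]
south C A a A a A a push a C ⇒ south south A a A a A a push a C   [C ::= south]
south south A a A a A a push a C ⇒ south south a a A a A a push a C   [A ::= a]
south south a a A a A a push a C ⇒ south south a a a a A a push a C   [A ::= a]
south south a a a a A a push a C ⇒ south south a a a a a a push a C   [A ::= a]
south south a a a a a a push a C ⇒ south south a a a a a a push a south   [C ::= south]

S ⇒ C C ⇒ C A a C ⇒ south A a C ⇒ south C push a C ⇒ south C A a push a C ⇒ south C A a A a push a C ⇒ south C A a A a A a push a C ⇒ south south A a A a A a push a C ⇒ south south a a A a A a push a C ⇒ south south a a a a A a push a C ⇒ south south a a a a a a push a C ⇒ south south a a a a a a push a south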